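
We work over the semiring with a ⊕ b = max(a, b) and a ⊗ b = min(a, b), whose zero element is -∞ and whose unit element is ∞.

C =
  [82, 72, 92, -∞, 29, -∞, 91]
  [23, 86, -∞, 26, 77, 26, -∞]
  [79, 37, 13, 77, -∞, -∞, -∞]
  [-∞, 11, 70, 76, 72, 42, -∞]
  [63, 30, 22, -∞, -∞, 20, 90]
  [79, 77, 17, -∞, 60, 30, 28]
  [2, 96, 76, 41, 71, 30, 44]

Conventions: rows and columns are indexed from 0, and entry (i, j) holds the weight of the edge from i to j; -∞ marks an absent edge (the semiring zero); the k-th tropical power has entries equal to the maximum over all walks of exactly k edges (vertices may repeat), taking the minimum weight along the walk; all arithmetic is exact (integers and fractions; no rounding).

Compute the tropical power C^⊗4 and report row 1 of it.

C^⊗2:
  [82, 91, 82, 77, 72, 30, 82]
  [63, 86, 26, 26, 77, 26, 77]
  [79, 72, 79, 76, 72, 42, 79]
  [70, 42, 70, 76, 72, 42, 72]
  [63, 90, 76, 41, 71, 30, 63]
  [79, 77, 79, 28, 77, 30, 79]
  [76, 86, 44, 76, 77, 41, 71]
C^⊗3:
  [82, 86, 82, 77, 77, 42, 82]
  [63, 86, 76, 41, 77, 30, 77]
  [79, 79, 79, 77, 72, 42, 79]
  [70, 72, 72, 76, 72, 42, 72]
  [76, 86, 63, 76, 77, 41, 71]
  [79, 79, 79, 77, 77, 30, 79]
  [76, 86, 76, 76, 77, 42, 77]
C^⊗4:
  [82, 86, 82, 77, 77, 42, 82]
  [76, 86, 76, 76, 77, 41, 77]
  [79, 79, 79, 77, 77, 42, 79]
  [72, 72, 72, 76, 72, 42, 72]
  [76, 86, 76, 76, 77, 42, 77]
  [79, 79, 79, 77, 77, 42, 79]
  [76, 86, 76, 76, 77, 42, 77]
Answer: row 1 of C^⊗4 = [76, 86, 76, 76, 77, 41, 77]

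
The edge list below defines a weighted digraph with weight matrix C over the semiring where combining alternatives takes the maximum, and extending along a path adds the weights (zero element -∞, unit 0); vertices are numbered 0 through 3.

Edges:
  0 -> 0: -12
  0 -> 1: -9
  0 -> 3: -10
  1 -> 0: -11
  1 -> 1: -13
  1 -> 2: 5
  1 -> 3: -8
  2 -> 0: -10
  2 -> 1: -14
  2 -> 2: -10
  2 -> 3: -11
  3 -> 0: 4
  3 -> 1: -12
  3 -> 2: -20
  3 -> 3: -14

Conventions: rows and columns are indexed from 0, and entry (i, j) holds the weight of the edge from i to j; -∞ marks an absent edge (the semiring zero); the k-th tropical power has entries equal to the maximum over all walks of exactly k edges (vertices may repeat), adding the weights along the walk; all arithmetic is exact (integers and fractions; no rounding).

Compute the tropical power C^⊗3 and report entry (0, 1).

C^⊗2:
  [-6, -21, -4, -17]
  [-4, -9, -5, -6]
  [-7, -19, -9, -20]
  [-8, -5, -7, -6]
C^⊗3:
  [-13, -15, -14, -15]
  [-2, -13, -4, -14]
  [-16, -16, -14, -17]
  [-2, -17, 0, -13]
Key observation: the optimum is the walk 0->3->0->1, with weight (-10) + 4 + (-9) = -15.
Optimal value attained by: walk 0->3->0->1.
Answer: (C^⊗3)[0][1] = -15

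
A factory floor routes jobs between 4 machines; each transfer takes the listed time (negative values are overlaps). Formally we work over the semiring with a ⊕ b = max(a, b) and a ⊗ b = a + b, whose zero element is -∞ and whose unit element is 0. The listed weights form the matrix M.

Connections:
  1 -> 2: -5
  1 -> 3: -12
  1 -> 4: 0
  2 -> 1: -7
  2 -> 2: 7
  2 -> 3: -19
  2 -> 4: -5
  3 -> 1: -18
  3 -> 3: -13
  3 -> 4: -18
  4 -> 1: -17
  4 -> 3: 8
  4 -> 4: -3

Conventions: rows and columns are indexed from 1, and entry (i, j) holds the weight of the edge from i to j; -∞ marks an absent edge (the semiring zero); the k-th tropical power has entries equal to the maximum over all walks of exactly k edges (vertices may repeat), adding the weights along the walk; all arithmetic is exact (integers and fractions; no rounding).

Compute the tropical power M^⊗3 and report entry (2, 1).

M^⊗2:
  [-12, 2, 8, -3]
  [0, 14, 3, 2]
  [-31, -23, -10, -18]
  [-10, -22, 5, -6]
M^⊗3:
  [-5, 9, 5, -3]
  [7, 21, 10, 9]
  [-28, -16, -10, -21]
  [-13, -15, 2, -9]
Key observation: the optimum is the walk 2->2->2->1, with weight 7 + 7 + (-7) = 7.
Optimal value attained by: walk 2->2->2->1.
Answer: (M^⊗3)[2][1] = 7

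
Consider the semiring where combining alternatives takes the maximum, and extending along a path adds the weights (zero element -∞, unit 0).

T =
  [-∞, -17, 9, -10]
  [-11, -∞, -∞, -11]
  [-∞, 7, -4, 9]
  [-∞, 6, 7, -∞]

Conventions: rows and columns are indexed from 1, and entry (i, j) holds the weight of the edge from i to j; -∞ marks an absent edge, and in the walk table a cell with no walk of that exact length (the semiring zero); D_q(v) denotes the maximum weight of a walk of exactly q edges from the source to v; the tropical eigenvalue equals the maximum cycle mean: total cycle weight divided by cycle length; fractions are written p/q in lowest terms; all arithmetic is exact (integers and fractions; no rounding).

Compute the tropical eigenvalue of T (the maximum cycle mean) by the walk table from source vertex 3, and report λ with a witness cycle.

q=0: [-∞, -∞, 0, -∞]
q=1: [-∞, 7, -4, 9]
q=2: [-4, 15, 16, 5]
q=3: [4, 23, 12, 25]
q=4: [12, 31, 32, 21]
Optimal cycle mean attained by: cycle 3->4->3, total 9 + 7, length 2.
Answer: λ = 8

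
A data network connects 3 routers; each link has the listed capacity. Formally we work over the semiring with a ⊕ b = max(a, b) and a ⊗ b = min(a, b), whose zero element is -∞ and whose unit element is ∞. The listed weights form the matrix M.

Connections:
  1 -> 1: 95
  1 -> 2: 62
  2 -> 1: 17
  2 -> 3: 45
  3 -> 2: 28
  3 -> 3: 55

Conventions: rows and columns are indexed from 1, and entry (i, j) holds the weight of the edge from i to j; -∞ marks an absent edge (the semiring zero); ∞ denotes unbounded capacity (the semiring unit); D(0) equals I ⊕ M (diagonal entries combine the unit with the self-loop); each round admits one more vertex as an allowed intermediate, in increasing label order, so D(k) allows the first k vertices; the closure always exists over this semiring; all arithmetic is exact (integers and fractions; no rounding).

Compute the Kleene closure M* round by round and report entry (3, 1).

D(0):
  [∞, 62, -∞]
  [17, ∞, 45]
  [-∞, 28, ∞]
D(1):
  [∞, 62, -∞]
  [17, ∞, 45]
  [-∞, 28, ∞]
D(2):
  [∞, 62, 45]
  [17, ∞, 45]
  [17, 28, ∞]
D(3):
  [∞, 62, 45]
  [17, ∞, 45]
  [17, 28, ∞]
Answer: M*[3][1] = 17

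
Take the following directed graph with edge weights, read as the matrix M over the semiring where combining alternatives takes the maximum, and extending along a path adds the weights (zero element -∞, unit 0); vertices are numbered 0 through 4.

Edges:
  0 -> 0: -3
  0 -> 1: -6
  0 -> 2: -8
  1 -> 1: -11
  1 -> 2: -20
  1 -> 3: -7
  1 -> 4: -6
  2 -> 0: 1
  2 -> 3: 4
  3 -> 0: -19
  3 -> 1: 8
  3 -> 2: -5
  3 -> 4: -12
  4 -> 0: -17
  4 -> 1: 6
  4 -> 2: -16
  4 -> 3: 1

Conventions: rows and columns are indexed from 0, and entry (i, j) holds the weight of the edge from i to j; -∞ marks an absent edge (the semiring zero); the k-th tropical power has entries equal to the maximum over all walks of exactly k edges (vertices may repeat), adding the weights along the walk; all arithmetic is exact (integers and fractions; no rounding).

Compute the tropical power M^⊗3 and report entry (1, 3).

M^⊗2:
  [-6, -9, -11, -4, -12]
  [-19, 1, -12, -5, -17]
  [-2, 12, -1, -∞, -8]
  [-4, -3, -12, 1, 2]
  [-15, 9, -4, -1, 0]
M^⊗3:
  [-9, 4, -9, -7, -15]
  [-11, 3, -10, -6, -5]
  [0, 1, -8, 5, 6]
  [-7, 9, -4, 3, -9]
  [-3, 7, -6, 2, 3]
Key observation: the optimum is the walk 1->3->1->3, with weight (-7) + 8 + (-7) = -6.
Optimal value attained by: walk 1->3->1->3.
Answer: (M^⊗3)[1][3] = -6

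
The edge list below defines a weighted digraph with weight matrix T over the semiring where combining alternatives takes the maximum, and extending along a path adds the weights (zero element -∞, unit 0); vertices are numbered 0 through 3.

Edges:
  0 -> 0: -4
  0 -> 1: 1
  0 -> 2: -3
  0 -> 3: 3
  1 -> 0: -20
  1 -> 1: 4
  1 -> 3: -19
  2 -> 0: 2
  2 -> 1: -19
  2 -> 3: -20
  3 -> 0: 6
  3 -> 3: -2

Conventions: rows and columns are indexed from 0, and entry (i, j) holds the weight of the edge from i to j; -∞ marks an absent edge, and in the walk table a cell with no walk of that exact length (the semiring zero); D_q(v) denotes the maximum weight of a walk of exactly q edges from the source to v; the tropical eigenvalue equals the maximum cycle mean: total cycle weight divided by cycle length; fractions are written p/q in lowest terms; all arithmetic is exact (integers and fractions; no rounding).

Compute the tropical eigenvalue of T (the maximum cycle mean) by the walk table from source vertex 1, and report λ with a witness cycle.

q=0: [-∞, 0, -∞, -∞]
q=1: [-20, 4, -∞, -19]
q=2: [-13, 8, -23, -15]
q=3: [-9, 12, -16, -10]
q=4: [-4, 16, -12, -6]
Optimal cycle mean attained by: cycle 0->3->0, total 3 + 6, length 2.
Answer: λ = 9/2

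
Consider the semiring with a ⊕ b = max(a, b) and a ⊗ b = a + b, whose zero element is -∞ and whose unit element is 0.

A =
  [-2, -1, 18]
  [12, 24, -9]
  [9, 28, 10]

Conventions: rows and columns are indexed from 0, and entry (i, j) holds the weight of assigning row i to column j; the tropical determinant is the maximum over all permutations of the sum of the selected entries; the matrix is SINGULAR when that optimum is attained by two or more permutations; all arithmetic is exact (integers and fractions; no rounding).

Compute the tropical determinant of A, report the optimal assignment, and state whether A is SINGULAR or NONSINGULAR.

σ = (0, 1, 2): (-2) + 24 + 10 = 32
σ = (0, 2, 1): (-2) + (-9) + 28 = 17
σ = (1, 0, 2): (-1) + 12 + 10 = 21
σ = (1, 2, 0): (-1) + (-9) + 9 = -1
σ = (2, 0, 1): 18 + 12 + 28 = 58
σ = (2, 1, 0): 18 + 24 + 9 = 51
Optimal value attained by: σ = (2, 0, 1).
Answer: det⊕(A) = 58; verdict: NONSINGULAR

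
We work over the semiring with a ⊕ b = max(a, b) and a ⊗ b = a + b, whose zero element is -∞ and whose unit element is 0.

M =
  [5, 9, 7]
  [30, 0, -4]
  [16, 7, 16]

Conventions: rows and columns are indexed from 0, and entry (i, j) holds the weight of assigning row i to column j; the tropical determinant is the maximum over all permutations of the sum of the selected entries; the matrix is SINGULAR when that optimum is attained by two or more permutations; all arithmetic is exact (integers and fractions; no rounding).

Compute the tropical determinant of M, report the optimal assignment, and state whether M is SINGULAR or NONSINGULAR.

σ = (0, 1, 2): 5 + 0 + 16 = 21
σ = (0, 2, 1): 5 + (-4) + 7 = 8
σ = (1, 0, 2): 9 + 30 + 16 = 55
σ = (1, 2, 0): 9 + (-4) + 16 = 21
σ = (2, 0, 1): 7 + 30 + 7 = 44
σ = (2, 1, 0): 7 + 0 + 16 = 23
Optimal value attained by: σ = (1, 0, 2).
Answer: det⊕(M) = 55; verdict: NONSINGULAR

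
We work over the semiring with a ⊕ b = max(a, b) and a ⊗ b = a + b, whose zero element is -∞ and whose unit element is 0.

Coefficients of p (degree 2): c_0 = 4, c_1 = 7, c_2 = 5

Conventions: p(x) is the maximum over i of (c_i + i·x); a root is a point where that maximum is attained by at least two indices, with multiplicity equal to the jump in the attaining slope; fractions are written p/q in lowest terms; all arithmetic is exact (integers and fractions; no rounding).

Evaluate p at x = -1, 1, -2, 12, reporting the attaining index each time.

p(-1) = max(4+0·(-1)=4, 7+1·(-1)=6, 5+2·(-1)=3) = 6 (attained by i=1)
p(1) = max(4+0·1=4, 7+1·1=8, 5+2·1=7) = 8 (attained by i=1)
p(-2) = max(4+0·(-2)=4, 7+1·(-2)=5, 5+2·(-2)=1) = 5 (attained by i=1)
p(12) = max(4+0·12=4, 7+1·12=19, 5+2·12=29) = 29 (attained by i=2)
Answer: p(-1) = 6; p(1) = 8; p(-2) = 5; p(12) = 29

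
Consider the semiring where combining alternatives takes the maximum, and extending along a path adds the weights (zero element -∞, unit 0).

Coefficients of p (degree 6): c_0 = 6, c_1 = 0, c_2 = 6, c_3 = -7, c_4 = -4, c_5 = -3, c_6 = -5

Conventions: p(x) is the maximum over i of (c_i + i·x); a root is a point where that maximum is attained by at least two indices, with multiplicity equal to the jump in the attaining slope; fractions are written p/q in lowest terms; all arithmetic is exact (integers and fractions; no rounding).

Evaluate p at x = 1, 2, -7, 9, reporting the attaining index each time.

p(1) = max(6+0·1=6, 0+1·1=1, 6+2·1=8, -7+3·1=-4, -4+4·1=0, -3+5·1=2, -5+6·1=1) = 8 (attained by i=2)
p(2) = max(6+0·2=6, 0+1·2=2, 6+2·2=10, -7+3·2=-1, -4+4·2=4, -3+5·2=7, -5+6·2=7) = 10 (attained by i=2)
p(-7) = max(6+0·(-7)=6, 0+1·(-7)=-7, 6+2·(-7)=-8, -7+3·(-7)=-28, -4+4·(-7)=-32, -3+5·(-7)=-38, -5+6·(-7)=-47) = 6 (attained by i=0)
p(9) = max(6+0·9=6, 0+1·9=9, 6+2·9=24, -7+3·9=20, -4+4·9=32, -3+5·9=42, -5+6·9=49) = 49 (attained by i=6)
Answer: p(1) = 8; p(2) = 10; p(-7) = 6; p(9) = 49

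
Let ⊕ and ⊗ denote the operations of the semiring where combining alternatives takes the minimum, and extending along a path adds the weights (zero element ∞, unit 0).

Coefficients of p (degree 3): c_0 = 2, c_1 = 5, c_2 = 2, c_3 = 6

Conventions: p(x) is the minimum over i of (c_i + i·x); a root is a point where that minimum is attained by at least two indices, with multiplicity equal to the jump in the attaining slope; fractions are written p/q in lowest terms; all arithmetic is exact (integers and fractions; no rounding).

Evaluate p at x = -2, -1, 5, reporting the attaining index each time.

p(-2) = min(2+0·(-2)=2, 5+1·(-2)=3, 2+2·(-2)=-2, 6+3·(-2)=0) = -2 (attained by i=2)
p(-1) = min(2+0·(-1)=2, 5+1·(-1)=4, 2+2·(-1)=0, 6+3·(-1)=3) = 0 (attained by i=2)
p(5) = min(2+0·5=2, 5+1·5=10, 2+2·5=12, 6+3·5=21) = 2 (attained by i=0)
Answer: p(-2) = -2; p(-1) = 0; p(5) = 2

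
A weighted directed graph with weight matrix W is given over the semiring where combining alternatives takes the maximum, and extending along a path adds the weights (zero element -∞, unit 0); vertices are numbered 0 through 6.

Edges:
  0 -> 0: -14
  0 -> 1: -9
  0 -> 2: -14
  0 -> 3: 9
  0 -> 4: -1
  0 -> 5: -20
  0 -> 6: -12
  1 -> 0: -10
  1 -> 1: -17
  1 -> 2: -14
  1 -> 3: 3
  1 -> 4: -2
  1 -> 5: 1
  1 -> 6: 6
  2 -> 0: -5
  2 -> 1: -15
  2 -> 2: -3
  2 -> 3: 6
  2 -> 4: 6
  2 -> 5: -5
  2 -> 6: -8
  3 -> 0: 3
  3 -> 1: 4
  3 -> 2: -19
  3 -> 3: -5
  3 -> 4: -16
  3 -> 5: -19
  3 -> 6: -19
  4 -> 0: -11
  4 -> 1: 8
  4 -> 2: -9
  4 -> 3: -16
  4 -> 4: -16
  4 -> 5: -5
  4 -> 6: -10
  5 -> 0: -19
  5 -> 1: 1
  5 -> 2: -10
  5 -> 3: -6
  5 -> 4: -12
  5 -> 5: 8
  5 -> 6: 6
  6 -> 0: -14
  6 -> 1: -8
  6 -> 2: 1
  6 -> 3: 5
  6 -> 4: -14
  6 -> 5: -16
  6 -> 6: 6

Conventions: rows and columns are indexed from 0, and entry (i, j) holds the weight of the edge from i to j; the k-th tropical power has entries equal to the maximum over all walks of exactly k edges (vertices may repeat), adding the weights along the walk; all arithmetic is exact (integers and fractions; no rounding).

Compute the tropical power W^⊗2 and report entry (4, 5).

W^⊗2:
  [12, 13, -10, 4, -7, -6, -3]
  [6, 7, 7, 11, -8, 9, 12]
  [9, 14, -3, 4, 3, 3, 1]
  [-2, -1, -10, 12, 2, 5, 10]
  [-2, -4, -6, 11, 6, 9, 14]
  [-3, 9, 7, 11, -1, 16, 14]
  [8, 9, 7, 11, 7, -4, 12]
Key observation: the optimum is the walk 4->1->5, with weight 8 + 1 = 9.
Optimal value attained by: walk 4->1->5.
Answer: (W^⊗2)[4][5] = 9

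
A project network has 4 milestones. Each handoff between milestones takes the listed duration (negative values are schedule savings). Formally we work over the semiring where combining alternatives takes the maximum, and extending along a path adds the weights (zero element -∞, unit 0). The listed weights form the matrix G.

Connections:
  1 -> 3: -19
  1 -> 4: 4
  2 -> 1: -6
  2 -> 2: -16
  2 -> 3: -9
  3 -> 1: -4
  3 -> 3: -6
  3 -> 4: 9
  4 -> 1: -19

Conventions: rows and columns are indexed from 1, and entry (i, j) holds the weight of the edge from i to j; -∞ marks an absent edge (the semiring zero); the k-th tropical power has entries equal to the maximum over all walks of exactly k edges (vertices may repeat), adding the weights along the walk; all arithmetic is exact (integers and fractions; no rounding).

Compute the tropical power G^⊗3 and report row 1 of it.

G^⊗2:
  [-15, -∞, -25, -10]
  [-13, -32, -15, 0]
  [-10, -∞, -12, 3]
  [-∞, -∞, -38, -15]
G^⊗3:
  [-29, -∞, -31, -11]
  [-19, -48, -21, -6]
  [-16, -∞, -18, -3]
  [-34, -∞, -44, -29]
Answer: row 1 of G^⊗3 = [-29, -∞, -31, -11]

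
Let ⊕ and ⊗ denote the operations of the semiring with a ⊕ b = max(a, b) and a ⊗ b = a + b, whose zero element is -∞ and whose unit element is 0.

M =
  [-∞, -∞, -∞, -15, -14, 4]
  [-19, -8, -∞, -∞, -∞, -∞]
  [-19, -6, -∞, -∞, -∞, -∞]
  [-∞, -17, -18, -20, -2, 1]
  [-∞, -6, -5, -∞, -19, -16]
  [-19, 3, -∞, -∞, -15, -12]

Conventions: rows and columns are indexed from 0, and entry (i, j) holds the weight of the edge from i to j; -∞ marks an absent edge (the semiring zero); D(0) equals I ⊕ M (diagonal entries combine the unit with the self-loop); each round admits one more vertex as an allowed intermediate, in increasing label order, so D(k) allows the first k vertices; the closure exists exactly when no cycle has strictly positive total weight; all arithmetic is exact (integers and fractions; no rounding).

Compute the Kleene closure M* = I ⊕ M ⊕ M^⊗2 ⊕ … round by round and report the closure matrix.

D(0):
  [0, -∞, -∞, -15, -14, 4]
  [-19, 0, -∞, -∞, -∞, -∞]
  [-19, -6, 0, -∞, -∞, -∞]
  [-∞, -17, -18, 0, -2, 1]
  [-∞, -6, -5, -∞, 0, -16]
  [-19, 3, -∞, -∞, -15, 0]
D(1):
  [0, -∞, -∞, -15, -14, 4]
  [-19, 0, -∞, -34, -33, -15]
  [-19, -6, 0, -34, -33, -15]
  [-∞, -17, -18, 0, -2, 1]
  [-∞, -6, -5, -∞, 0, -16]
  [-19, 3, -∞, -34, -15, 0]
D(2):
  [0, -∞, -∞, -15, -14, 4]
  [-19, 0, -∞, -34, -33, -15]
  [-19, -6, 0, -34, -33, -15]
  [-36, -17, -18, 0, -2, 1]
  [-25, -6, -5, -40, 0, -16]
  [-16, 3, -∞, -31, -15, 0]
D(3):
  [0, -∞, -∞, -15, -14, 4]
  [-19, 0, -∞, -34, -33, -15]
  [-19, -6, 0, -34, -33, -15]
  [-36, -17, -18, 0, -2, 1]
  [-24, -6, -5, -39, 0, -16]
  [-16, 3, -∞, -31, -15, 0]
D(4):
  [0, -32, -33, -15, -14, 4]
  [-19, 0, -52, -34, -33, -15]
  [-19, -6, 0, -34, -33, -15]
  [-36, -17, -18, 0, -2, 1]
  [-24, -6, -5, -39, 0, -16]
  [-16, 3, -49, -31, -15, 0]
D(5):
  [0, -20, -19, -15, -14, 4]
  [-19, 0, -38, -34, -33, -15]
  [-19, -6, 0, -34, -33, -15]
  [-26, -8, -7, 0, -2, 1]
  [-24, -6, -5, -39, 0, -16]
  [-16, 3, -20, -31, -15, 0]
D(6):
  [0, 7, -16, -15, -11, 4]
  [-19, 0, -35, -34, -30, -15]
  [-19, -6, 0, -34, -30, -15]
  [-15, 4, -7, 0, -2, 1]
  [-24, -6, -5, -39, 0, -16]
  [-16, 3, -20, -31, -15, 0]
Answer: M* = [[0, 7, -16, -15, -11, 4], [-19, 0, -35, -34, -30, -15], [-19, -6, 0, -34, -30, -15], [-15, 4, -7, 0, -2, 1], [-24, -6, -5, -39, 0, -16], [-16, 3, -20, -31, -15, 0]]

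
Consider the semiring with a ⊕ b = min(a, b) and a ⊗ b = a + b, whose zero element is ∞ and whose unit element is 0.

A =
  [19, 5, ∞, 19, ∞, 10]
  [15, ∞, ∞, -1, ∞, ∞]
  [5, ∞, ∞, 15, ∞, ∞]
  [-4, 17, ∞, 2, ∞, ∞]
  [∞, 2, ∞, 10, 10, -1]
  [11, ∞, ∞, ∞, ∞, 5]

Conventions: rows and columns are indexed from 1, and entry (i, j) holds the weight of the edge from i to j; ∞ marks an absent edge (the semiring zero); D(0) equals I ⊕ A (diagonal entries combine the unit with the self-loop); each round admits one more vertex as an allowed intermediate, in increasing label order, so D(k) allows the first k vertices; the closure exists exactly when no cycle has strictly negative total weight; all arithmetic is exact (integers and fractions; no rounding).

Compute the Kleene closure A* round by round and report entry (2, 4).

D(0):
  [0, 5, ∞, 19, ∞, 10]
  [15, 0, ∞, -1, ∞, ∞]
  [5, ∞, 0, 15, ∞, ∞]
  [-4, 17, ∞, 0, ∞, ∞]
  [∞, 2, ∞, 10, 0, -1]
  [11, ∞, ∞, ∞, ∞, 0]
D(1):
  [0, 5, ∞, 19, ∞, 10]
  [15, 0, ∞, -1, ∞, 25]
  [5, 10, 0, 15, ∞, 15]
  [-4, 1, ∞, 0, ∞, 6]
  [∞, 2, ∞, 10, 0, -1]
  [11, 16, ∞, 30, ∞, 0]
D(2):
  [0, 5, ∞, 4, ∞, 10]
  [15, 0, ∞, -1, ∞, 25]
  [5, 10, 0, 9, ∞, 15]
  [-4, 1, ∞, 0, ∞, 6]
  [17, 2, ∞, 1, 0, -1]
  [11, 16, ∞, 15, ∞, 0]
D(3):
  [0, 5, ∞, 4, ∞, 10]
  [15, 0, ∞, -1, ∞, 25]
  [5, 10, 0, 9, ∞, 15]
  [-4, 1, ∞, 0, ∞, 6]
  [17, 2, ∞, 1, 0, -1]
  [11, 16, ∞, 15, ∞, 0]
D(4):
  [0, 5, ∞, 4, ∞, 10]
  [-5, 0, ∞, -1, ∞, 5]
  [5, 10, 0, 9, ∞, 15]
  [-4, 1, ∞, 0, ∞, 6]
  [-3, 2, ∞, 1, 0, -1]
  [11, 16, ∞, 15, ∞, 0]
D(5):
  [0, 5, ∞, 4, ∞, 10]
  [-5, 0, ∞, -1, ∞, 5]
  [5, 10, 0, 9, ∞, 15]
  [-4, 1, ∞, 0, ∞, 6]
  [-3, 2, ∞, 1, 0, -1]
  [11, 16, ∞, 15, ∞, 0]
D(6):
  [0, 5, ∞, 4, ∞, 10]
  [-5, 0, ∞, -1, ∞, 5]
  [5, 10, 0, 9, ∞, 15]
  [-4, 1, ∞, 0, ∞, 6]
  [-3, 2, ∞, 1, 0, -1]
  [11, 16, ∞, 15, ∞, 0]
Answer: A*[2][4] = -1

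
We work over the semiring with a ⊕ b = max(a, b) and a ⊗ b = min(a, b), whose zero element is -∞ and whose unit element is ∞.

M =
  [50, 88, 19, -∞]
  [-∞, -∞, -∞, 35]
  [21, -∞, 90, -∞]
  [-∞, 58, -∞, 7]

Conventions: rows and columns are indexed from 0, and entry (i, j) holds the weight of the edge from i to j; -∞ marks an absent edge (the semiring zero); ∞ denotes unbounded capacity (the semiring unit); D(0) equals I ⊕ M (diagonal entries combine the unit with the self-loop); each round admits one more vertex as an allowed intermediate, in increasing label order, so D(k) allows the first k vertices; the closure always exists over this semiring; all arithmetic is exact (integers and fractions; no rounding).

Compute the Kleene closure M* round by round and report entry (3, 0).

D(0):
  [∞, 88, 19, -∞]
  [-∞, ∞, -∞, 35]
  [21, -∞, ∞, -∞]
  [-∞, 58, -∞, ∞]
D(1):
  [∞, 88, 19, -∞]
  [-∞, ∞, -∞, 35]
  [21, 21, ∞, -∞]
  [-∞, 58, -∞, ∞]
D(2):
  [∞, 88, 19, 35]
  [-∞, ∞, -∞, 35]
  [21, 21, ∞, 21]
  [-∞, 58, -∞, ∞]
D(3):
  [∞, 88, 19, 35]
  [-∞, ∞, -∞, 35]
  [21, 21, ∞, 21]
  [-∞, 58, -∞, ∞]
D(4):
  [∞, 88, 19, 35]
  [-∞, ∞, -∞, 35]
  [21, 21, ∞, 21]
  [-∞, 58, -∞, ∞]
Answer: M*[3][0] = -∞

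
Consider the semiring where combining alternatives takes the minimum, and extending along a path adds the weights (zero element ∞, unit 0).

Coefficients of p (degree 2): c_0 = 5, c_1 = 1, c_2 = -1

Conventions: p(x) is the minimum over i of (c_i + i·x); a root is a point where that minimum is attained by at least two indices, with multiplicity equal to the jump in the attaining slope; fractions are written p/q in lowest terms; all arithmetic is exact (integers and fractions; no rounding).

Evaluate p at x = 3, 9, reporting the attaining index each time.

p(3) = min(5+0·3=5, 1+1·3=4, -1+2·3=5) = 4 (attained by i=1)
p(9) = min(5+0·9=5, 1+1·9=10, -1+2·9=17) = 5 (attained by i=0)
Answer: p(3) = 4; p(9) = 5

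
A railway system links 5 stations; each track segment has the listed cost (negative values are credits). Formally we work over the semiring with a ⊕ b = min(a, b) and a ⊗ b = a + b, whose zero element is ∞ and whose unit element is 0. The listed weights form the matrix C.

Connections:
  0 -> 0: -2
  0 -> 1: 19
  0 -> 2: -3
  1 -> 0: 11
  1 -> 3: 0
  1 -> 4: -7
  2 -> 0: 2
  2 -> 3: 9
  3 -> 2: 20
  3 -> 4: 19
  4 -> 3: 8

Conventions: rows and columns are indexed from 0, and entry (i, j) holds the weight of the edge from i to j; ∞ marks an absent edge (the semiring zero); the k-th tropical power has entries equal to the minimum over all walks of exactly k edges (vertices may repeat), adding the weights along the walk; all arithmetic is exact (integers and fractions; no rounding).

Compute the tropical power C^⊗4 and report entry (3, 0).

C^⊗2:
  [-4, 17, -5, 6, 12]
  [9, 30, 8, 1, 19]
  [0, 21, -1, ∞, 28]
  [22, ∞, ∞, 27, ∞]
  [∞, ∞, 28, ∞, 27]
C^⊗3:
  [-6, 15, -7, 4, 10]
  [7, 28, 6, 17, 20]
  [-2, 19, -3, 8, 14]
  [20, 41, 19, ∞, 46]
  [30, ∞, ∞, 35, ∞]
C^⊗4:
  [-8, 13, -9, 2, 8]
  [5, 26, 4, 15, 21]
  [-4, 17, -5, 6, 12]
  [18, 39, 17, 28, 34]
  [28, 49, 27, ∞, 54]
Key observation: the optimum is the walk 3->2->0->0->0, with weight 20 + 2 + (-2) + (-2) = 18.
Optimal value attained by: walk 3->2->0->0->0.
Answer: (C^⊗4)[3][0] = 18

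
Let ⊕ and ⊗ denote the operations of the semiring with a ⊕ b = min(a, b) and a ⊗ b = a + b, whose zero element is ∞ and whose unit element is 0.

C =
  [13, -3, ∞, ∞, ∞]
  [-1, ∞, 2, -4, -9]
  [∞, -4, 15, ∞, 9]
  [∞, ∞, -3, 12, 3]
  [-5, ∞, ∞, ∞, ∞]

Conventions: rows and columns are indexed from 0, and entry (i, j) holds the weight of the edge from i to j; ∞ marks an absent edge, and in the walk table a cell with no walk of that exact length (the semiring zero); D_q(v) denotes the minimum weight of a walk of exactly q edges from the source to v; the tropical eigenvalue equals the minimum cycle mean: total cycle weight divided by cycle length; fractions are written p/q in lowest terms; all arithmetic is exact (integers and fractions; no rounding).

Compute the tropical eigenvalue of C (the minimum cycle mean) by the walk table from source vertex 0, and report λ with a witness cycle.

q=0: [0, ∞, ∞, ∞, ∞]
q=1: [13, -3, ∞, ∞, ∞]
q=2: [-4, 10, -1, -7, -12]
q=3: [-17, -7, -10, 5, -4]
q=4: [-9, -20, -5, -11, -16]
q=5: [-21, -12, -18, -24, -29]
Optimal cycle mean attained by: cycle 0->1->4->0, total (-3) + (-9) + (-5), length 3.
Answer: λ = -17/3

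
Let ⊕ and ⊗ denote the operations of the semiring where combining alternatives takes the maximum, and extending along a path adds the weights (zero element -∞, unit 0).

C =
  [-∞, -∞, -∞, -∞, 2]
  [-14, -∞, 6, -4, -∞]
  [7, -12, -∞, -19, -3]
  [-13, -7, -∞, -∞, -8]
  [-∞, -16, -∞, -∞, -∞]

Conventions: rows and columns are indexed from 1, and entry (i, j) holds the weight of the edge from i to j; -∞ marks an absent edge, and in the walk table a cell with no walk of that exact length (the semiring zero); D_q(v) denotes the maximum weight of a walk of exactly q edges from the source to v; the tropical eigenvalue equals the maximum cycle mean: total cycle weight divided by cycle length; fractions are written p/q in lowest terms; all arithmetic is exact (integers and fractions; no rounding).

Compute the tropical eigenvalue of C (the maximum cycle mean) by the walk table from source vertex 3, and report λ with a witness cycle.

q=0: [-∞, -∞, 0, -∞, -∞]
q=1: [7, -12, -∞, -19, -3]
q=2: [-26, -19, -6, -16, 9]
q=3: [1, -7, -13, -23, -9]
q=4: [-6, -25, -1, -11, 3]
q=5: [6, -13, -19, -20, -4]
Optimal cycle mean attained by: cycle 1->5->2->3->1, total 2 + (-16) + 6 + 7, length 4.
Answer: λ = -1/4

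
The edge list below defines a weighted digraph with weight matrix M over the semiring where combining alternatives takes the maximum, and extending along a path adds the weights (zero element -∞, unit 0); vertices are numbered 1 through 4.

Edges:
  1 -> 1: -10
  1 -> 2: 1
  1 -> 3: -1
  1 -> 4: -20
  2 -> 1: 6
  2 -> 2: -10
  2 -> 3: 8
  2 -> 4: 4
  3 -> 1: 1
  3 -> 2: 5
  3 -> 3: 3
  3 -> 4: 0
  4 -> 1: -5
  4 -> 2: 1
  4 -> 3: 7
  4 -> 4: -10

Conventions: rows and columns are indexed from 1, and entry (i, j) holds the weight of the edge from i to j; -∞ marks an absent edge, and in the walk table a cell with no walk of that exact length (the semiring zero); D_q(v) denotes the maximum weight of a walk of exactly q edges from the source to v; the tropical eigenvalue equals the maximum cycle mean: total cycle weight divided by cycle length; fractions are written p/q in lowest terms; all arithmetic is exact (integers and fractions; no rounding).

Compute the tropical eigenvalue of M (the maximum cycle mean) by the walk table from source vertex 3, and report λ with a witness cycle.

q=0: [-∞, -∞, 0, -∞]
q=1: [1, 5, 3, 0]
q=2: [11, 8, 13, 9]
q=3: [14, 18, 16, 13]
q=4: [24, 21, 26, 22]
Optimal cycle mean attained by: cycle 2->3->2, total 8 + 5, length 2.
Answer: λ = 13/2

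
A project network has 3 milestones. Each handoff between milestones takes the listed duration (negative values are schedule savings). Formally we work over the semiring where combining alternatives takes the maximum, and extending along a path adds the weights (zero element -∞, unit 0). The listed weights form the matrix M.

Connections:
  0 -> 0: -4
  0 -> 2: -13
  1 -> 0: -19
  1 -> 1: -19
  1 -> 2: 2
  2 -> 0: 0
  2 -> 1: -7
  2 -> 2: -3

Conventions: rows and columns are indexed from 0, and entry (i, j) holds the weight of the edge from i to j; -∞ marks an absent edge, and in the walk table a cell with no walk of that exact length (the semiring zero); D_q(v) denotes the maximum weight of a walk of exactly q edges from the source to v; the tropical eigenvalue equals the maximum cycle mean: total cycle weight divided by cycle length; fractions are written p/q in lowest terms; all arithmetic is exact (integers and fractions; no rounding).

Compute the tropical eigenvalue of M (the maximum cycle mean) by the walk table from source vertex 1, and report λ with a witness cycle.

q=0: [-∞, 0, -∞]
q=1: [-19, -19, 2]
q=2: [2, -5, -1]
q=3: [-1, -8, -3]
Optimal cycle mean attained by: cycle 1->2->1, total 2 + (-7), length 2.
Answer: λ = -5/2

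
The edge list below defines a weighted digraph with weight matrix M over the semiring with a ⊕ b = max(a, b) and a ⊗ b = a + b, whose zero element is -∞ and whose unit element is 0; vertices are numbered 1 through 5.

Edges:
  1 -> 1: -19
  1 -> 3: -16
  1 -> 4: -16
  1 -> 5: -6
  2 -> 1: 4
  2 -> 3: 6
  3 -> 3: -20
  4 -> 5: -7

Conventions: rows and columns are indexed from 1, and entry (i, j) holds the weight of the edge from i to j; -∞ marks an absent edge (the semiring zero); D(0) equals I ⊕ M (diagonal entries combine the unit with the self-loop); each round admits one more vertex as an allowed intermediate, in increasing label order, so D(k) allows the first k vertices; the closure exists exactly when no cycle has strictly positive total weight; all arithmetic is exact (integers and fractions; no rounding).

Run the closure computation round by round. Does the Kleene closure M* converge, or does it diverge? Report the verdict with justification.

D(0):
  [0, -∞, -16, -16, -6]
  [4, 0, 6, -∞, -∞]
  [-∞, -∞, 0, -∞, -∞]
  [-∞, -∞, -∞, 0, -7]
  [-∞, -∞, -∞, -∞, 0]
D(1):
  [0, -∞, -16, -16, -6]
  [4, 0, 6, -12, -2]
  [-∞, -∞, 0, -∞, -∞]
  [-∞, -∞, -∞, 0, -7]
  [-∞, -∞, -∞, -∞, 0]
D(2):
  [0, -∞, -16, -16, -6]
  [4, 0, 6, -12, -2]
  [-∞, -∞, 0, -∞, -∞]
  [-∞, -∞, -∞, 0, -7]
  [-∞, -∞, -∞, -∞, 0]
D(3):
  [0, -∞, -16, -16, -6]
  [4, 0, 6, -12, -2]
  [-∞, -∞, 0, -∞, -∞]
  [-∞, -∞, -∞, 0, -7]
  [-∞, -∞, -∞, -∞, 0]
D(4):
  [0, -∞, -16, -16, -6]
  [4, 0, 6, -12, -2]
  [-∞, -∞, 0, -∞, -∞]
  [-∞, -∞, -∞, 0, -7]
  [-∞, -∞, -∞, -∞, 0]
D(5):
  [0, -∞, -16, -16, -6]
  [4, 0, 6, -12, -2]
  [-∞, -∞, 0, -∞, -∞]
  [-∞, -∞, -∞, 0, -7]
  [-∞, -∞, -∞, -∞, 0]
Key observation: every diagonal entry stays at the unit through all rounds, so no improving cycle exists.
Answer: CONVERGES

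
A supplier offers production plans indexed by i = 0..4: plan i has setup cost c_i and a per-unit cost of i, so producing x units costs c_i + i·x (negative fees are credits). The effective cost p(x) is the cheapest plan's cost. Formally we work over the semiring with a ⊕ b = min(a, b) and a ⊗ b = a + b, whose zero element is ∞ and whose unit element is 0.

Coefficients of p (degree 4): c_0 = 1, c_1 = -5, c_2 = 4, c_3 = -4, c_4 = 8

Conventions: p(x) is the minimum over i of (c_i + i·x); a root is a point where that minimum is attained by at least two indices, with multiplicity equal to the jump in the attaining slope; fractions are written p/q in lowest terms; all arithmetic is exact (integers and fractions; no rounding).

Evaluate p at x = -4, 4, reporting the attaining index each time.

p(-4) = min(1+0·(-4)=1, -5+1·(-4)=-9, 4+2·(-4)=-4, -4+3·(-4)=-16, 8+4·(-4)=-8) = -16 (attained by i=3)
p(4) = min(1+0·4=1, -5+1·4=-1, 4+2·4=12, -4+3·4=8, 8+4·4=24) = -1 (attained by i=1)
Answer: p(-4) = -16; p(4) = -1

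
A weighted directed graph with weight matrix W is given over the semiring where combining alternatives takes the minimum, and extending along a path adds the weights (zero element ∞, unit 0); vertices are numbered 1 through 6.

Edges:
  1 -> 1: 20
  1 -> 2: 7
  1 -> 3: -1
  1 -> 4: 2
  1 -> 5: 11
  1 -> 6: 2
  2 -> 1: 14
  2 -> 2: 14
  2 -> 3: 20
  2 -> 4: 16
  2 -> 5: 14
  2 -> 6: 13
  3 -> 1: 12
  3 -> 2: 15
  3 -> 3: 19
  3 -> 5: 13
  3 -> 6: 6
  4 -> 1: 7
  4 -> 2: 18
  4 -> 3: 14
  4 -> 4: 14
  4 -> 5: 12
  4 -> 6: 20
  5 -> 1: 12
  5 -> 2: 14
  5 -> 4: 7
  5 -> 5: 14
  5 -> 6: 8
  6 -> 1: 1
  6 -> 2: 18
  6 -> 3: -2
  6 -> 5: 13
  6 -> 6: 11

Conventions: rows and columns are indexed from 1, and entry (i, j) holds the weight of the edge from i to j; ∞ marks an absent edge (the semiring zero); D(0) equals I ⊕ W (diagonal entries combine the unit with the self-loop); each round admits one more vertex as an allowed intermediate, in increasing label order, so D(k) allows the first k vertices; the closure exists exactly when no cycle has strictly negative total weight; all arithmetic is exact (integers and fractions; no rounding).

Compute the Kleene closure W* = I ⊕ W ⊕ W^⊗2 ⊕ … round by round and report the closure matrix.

D(0):
  [0, 7, -1, 2, 11, 2]
  [14, 0, 20, 16, 14, 13]
  [12, 15, 0, ∞, 13, 6]
  [7, 18, 14, 0, 12, 20]
  [12, 14, ∞, 7, 0, 8]
  [1, 18, -2, ∞, 13, 0]
D(1):
  [0, 7, -1, 2, 11, 2]
  [14, 0, 13, 16, 14, 13]
  [12, 15, 0, 14, 13, 6]
  [7, 14, 6, 0, 12, 9]
  [12, 14, 11, 7, 0, 8]
  [1, 8, -2, 3, 12, 0]
D(2):
  [0, 7, -1, 2, 11, 2]
  [14, 0, 13, 16, 14, 13]
  [12, 15, 0, 14, 13, 6]
  [7, 14, 6, 0, 12, 9]
  [12, 14, 11, 7, 0, 8]
  [1, 8, -2, 3, 12, 0]
D(3):
  [0, 7, -1, 2, 11, 2]
  [14, 0, 13, 16, 14, 13]
  [12, 15, 0, 14, 13, 6]
  [7, 14, 6, 0, 12, 9]
  [12, 14, 11, 7, 0, 8]
  [1, 8, -2, 3, 11, 0]
D(4):
  [0, 7, -1, 2, 11, 2]
  [14, 0, 13, 16, 14, 13]
  [12, 15, 0, 14, 13, 6]
  [7, 14, 6, 0, 12, 9]
  [12, 14, 11, 7, 0, 8]
  [1, 8, -2, 3, 11, 0]
D(5):
  [0, 7, -1, 2, 11, 2]
  [14, 0, 13, 16, 14, 13]
  [12, 15, 0, 14, 13, 6]
  [7, 14, 6, 0, 12, 9]
  [12, 14, 11, 7, 0, 8]
  [1, 8, -2, 3, 11, 0]
D(6):
  [0, 7, -1, 2, 11, 2]
  [14, 0, 11, 16, 14, 13]
  [7, 14, 0, 9, 13, 6]
  [7, 14, 6, 0, 12, 9]
  [9, 14, 6, 7, 0, 8]
  [1, 8, -2, 3, 11, 0]
Answer: W* = [[0, 7, -1, 2, 11, 2], [14, 0, 11, 16, 14, 13], [7, 14, 0, 9, 13, 6], [7, 14, 6, 0, 12, 9], [9, 14, 6, 7, 0, 8], [1, 8, -2, 3, 11, 0]]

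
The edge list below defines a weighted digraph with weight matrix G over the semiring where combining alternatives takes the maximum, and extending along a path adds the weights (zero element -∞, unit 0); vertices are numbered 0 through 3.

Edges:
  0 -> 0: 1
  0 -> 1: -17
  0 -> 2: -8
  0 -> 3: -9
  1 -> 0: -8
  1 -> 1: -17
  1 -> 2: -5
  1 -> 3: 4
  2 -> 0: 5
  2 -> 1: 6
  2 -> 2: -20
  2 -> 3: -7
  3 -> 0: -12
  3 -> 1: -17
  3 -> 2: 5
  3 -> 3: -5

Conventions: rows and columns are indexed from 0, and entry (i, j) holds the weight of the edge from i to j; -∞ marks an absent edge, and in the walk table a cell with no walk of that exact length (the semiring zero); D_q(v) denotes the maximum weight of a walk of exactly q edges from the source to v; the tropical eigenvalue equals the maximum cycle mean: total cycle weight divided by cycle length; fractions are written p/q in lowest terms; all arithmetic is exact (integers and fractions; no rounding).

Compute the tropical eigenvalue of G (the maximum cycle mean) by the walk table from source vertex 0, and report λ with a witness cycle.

q=0: [0, -∞, -∞, -∞]
q=1: [1, -17, -8, -9]
q=2: [2, -2, -4, -8]
q=3: [3, 2, -3, 2]
q=4: [4, 3, 7, 6]
Optimal cycle mean attained by: cycle 1->3->2->1, total 4 + 5 + 6, length 3.
Answer: λ = 5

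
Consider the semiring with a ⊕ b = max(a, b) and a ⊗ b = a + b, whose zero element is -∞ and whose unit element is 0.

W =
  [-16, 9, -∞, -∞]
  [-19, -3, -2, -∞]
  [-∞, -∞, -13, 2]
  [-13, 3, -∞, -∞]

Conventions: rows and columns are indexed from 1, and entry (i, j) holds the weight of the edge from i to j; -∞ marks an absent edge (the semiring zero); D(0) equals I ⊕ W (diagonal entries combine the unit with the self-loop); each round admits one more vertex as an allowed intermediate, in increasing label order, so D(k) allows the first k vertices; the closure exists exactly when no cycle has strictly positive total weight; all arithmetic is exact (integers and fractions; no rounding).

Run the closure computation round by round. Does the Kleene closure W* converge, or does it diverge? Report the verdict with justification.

D(0):
  [0, 9, -∞, -∞]
  [-19, 0, -2, -∞]
  [-∞, -∞, 0, 2]
  [-13, 3, -∞, 0]
D(1):
  [0, 9, -∞, -∞]
  [-19, 0, -2, -∞]
  [-∞, -∞, 0, 2]
  [-13, 3, -∞, 0]
D(2):
  [0, 9, 7, -∞]
  [-19, 0, -2, -∞]
  [-∞, -∞, 0, 2]
  [-13, 3, 1, 0]
Detection: at round 3, diagonal entry (4, 4) turns strictly positive.
Key observation: the cycle 4->2->3->4 has total weight 3 + (-2) + 2, which is strictly positive.
Answer: DIVERGES — positive cycle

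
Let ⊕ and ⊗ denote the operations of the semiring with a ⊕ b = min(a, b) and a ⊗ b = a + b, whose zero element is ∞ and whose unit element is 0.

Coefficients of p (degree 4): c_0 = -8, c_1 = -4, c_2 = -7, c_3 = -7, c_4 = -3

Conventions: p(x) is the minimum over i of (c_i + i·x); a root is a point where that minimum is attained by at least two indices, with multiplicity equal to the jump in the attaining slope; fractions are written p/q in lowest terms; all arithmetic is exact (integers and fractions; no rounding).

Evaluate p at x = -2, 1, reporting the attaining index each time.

p(-2) = min(-8+0·(-2)=-8, -4+1·(-2)=-6, -7+2·(-2)=-11, -7+3·(-2)=-13, -3+4·(-2)=-11) = -13 (attained by i=3)
p(1) = min(-8+0·1=-8, -4+1·1=-3, -7+2·1=-5, -7+3·1=-4, -3+4·1=1) = -8 (attained by i=0)
Answer: p(-2) = -13; p(1) = -8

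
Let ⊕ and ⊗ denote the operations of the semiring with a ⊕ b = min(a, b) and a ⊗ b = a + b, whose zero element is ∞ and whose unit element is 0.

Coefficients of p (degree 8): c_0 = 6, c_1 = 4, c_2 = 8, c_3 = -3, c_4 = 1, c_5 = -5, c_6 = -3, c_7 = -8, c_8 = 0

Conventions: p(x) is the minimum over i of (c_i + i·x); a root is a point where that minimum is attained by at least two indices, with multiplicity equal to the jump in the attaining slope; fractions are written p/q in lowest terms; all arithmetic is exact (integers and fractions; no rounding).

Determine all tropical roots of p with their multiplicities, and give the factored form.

hull edge (i=0, c=6) to (i=3, c=-3): slope -3, span 3
hull edge (i=3, c=-3) to (i=7, c=-8): slope -5/4, span 4
hull edge (i=7, c=-8) to (i=8, c=0): slope 8, span 1
Factored form: p(x) = 0 ⊗ (x ⊕ (-8)) ⊗ (x ⊕ 5/4) ⊗ (x ⊕ 5/4) ⊗ (x ⊕ 5/4) ⊗ (x ⊕ 5/4) ⊗ (x ⊕ 3) ⊗ (x ⊕ 3) ⊗ (x ⊕ 3)
Answer: roots = -8 (mult 1), 5/4 (mult 4), 3 (mult 3)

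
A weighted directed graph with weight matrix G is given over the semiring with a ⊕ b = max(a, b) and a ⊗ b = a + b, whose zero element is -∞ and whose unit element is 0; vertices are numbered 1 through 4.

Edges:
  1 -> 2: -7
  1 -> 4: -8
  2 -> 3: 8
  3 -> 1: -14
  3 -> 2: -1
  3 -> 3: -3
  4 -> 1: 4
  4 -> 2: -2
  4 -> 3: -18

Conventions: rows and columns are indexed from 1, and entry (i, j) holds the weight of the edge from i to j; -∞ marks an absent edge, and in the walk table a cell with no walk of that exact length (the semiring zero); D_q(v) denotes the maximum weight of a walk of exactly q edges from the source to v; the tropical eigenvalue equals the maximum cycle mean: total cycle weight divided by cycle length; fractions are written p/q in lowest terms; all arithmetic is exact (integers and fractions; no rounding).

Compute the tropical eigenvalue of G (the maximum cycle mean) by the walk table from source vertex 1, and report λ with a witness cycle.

q=0: [0, -∞, -∞, -∞]
q=1: [-∞, -7, -∞, -8]
q=2: [-4, -10, 1, -∞]
q=3: [-13, 0, -2, -12]
q=4: [-8, -3, 8, -21]
Optimal cycle mean attained by: cycle 2->3->2, total 8 + (-1), length 2.
Answer: λ = 7/2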